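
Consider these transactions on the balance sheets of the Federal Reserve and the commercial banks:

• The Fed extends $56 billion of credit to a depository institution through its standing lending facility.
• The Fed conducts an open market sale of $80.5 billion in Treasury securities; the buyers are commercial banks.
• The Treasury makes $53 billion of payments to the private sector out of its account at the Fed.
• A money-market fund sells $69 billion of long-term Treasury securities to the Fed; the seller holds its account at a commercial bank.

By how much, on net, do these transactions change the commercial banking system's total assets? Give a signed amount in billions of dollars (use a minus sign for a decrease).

+$178 billion

Fed balance sheet:
  Assets:      Securities −$11.5B, Loans to banks +$56B
  Liabilities: Bank reserves +$97.5B, Government deposits −$53B
Commercial banking system:
  Assets:      Reserves at CB +$97.5B, Securities +$80.5B
  Liabilities: Checkable deposits +$122B, Borrowings from CB +$56B
Change in total bank assets = +$178 billion.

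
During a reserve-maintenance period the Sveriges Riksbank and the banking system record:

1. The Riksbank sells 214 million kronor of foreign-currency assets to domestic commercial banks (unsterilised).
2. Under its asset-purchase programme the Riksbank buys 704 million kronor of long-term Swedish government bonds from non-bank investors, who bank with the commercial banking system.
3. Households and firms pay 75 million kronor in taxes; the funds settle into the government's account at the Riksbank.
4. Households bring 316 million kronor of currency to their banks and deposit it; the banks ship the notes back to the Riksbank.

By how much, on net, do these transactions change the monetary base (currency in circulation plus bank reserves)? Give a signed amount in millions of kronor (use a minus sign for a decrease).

+415 million

FX sale 214 million kronor: Riksbank balance sheet contracts → −214M.
Asset purchase (from non-banks) 704 million kronor: Riksbank balance sheet expands → +704M.
Government account inflow 75 million kronor: reserves shift to a non-base liability → −75M.
Currency deposit 316 million kronor: just a shift between currency and reserves — both are base money → 0.
Net: −214 + 704 − 75 + 0 = +415 million.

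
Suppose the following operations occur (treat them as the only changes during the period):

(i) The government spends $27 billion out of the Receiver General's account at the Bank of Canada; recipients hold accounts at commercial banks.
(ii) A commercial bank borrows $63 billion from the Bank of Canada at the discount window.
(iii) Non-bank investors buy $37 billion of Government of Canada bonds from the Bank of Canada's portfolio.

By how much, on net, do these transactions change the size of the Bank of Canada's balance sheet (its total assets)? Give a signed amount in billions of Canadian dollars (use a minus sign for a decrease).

Government spending $27 billion: only the composition of liabilities changes → 0.
Discount-window loan $63 billion: a Bank of Canada asset is acquired → +$63B.
Asset sale (to non-banks) $37 billion: a Bank of Canada asset is shed → −$37B.
Net: 0 + 63 − 37 = +$26 billion.

+$26 billion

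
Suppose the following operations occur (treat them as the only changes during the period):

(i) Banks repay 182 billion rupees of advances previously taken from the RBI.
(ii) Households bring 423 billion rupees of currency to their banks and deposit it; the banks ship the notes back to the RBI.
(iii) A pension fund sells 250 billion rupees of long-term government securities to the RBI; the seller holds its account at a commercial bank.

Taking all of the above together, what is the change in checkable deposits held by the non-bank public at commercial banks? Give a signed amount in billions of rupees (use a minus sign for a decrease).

+673 billion

Discount-window repayment 182 billion rupees: the counterparty is a bank, so public deposits are unchanged → 0.
Currency deposit 423 billion rupees: non-bank counterparties' bank balances rise → +423B.
Asset purchase (from non-banks) 250 billion rupees: non-bank counterparties' bank balances rise → +250B.
Net: 0 + 423 + 250 = +673 billion.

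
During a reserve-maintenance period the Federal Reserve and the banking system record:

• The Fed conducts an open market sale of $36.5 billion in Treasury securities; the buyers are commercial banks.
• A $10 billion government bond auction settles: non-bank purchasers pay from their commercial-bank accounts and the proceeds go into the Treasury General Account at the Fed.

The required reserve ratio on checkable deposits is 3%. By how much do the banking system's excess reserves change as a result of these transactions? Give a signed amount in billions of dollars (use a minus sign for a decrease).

OMO sale (to banks) $36.5 billion: reserves −$36.5B, deposits 0.
Government account inflow $10 billion: reserves −$10B, deposits −$10B.
Totals: Δreserves = −$46.5B, Δdeposits = −$10B.
Δrequired reserves = 3% × −$10B = −$0.3B.
Δexcess reserves = Δreserves − Δrequired = −$46.5B − (−$0.3B) = -$46.2 billion.

-$46.2 billion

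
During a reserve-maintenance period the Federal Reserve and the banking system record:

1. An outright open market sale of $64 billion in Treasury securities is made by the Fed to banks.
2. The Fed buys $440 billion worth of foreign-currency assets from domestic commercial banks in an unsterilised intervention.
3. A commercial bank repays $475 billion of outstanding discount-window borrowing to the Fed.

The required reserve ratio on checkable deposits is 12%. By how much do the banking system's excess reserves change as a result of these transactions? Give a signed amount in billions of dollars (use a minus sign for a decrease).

OMO sale (to banks) $64 billion: reserves −$64B, deposits 0.
FX purchase $440 billion: reserves +$440B, deposits 0.
Discount-window repayment $475 billion: reserves −$475B, deposits 0.
Totals: Δreserves = −$99B, Δdeposits = 0.
Δrequired reserves = 12% × 0 = 0.
Δexcess reserves = Δreserves − Δrequired = −$99B − (0) = -$99 billion.

-$99 billion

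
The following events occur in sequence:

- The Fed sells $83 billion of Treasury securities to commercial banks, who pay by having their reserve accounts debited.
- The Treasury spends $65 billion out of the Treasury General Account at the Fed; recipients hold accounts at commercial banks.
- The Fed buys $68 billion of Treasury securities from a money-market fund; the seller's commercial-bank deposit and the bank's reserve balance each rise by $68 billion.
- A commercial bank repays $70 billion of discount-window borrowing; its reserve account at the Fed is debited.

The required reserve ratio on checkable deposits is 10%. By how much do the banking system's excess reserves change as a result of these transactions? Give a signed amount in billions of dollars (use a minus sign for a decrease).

-$33.3 billion

OMO sale (to banks) $83 billion: reserves −$83B, deposits 0.
Government spending $65 billion: reserves +$65B, deposits +$65B.
Asset purchase (from non-banks) $68 billion: reserves +$68B, deposits +$68B.
Discount-window repayment $70 billion: reserves −$70B, deposits 0.
Totals: Δreserves = −$20B, Δdeposits = +$133B.
Δrequired reserves = 10% × +$133B = +$13.3B.
Δexcess reserves = Δreserves − Δrequired = −$20B − (+$13.3B) = -$33.3 billion.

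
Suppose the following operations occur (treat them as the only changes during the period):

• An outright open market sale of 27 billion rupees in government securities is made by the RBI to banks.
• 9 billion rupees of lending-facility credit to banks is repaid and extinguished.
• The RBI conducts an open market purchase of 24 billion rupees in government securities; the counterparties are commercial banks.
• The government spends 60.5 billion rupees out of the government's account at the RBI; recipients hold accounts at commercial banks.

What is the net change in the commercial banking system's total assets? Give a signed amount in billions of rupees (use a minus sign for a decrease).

OMO sale (to banks) 27 billion rupees: just an asset swap on bank balance sheets → 0.
Discount-window repayment 9 billion rupees: bank balance sheets shrink → −9B.
OMO purchase (from banks) 24 billion rupees: just an asset swap on bank balance sheets → 0.
Government spending 60.5 billion rupees: bank balance sheets expand → +60.5B.
Net: 0 − 9 + 0 + 60.5 = +51.5 billion.

+51.5 billion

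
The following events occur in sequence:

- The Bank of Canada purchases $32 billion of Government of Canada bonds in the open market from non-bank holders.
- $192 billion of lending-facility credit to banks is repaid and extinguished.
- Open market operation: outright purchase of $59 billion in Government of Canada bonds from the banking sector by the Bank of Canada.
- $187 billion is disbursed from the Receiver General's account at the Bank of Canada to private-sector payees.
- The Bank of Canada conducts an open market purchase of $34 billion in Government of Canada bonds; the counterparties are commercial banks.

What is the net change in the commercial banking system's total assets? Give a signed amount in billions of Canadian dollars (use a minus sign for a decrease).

+$27 billion

Asset purchase (from non-banks) $32 billion: bank balance sheets expand → +$32B.
Discount-window repayment $192 billion: bank balance sheets shrink → −$192B.
OMO purchase (from banks) $59 billion: just an asset swap on bank balance sheets → 0.
Government spending $187 billion: bank balance sheets expand → +$187B.
OMO purchase (from banks) $34 billion: just an asset swap on bank balance sheets → 0.
Net: 32 − 192 + 0 + 187 + 0 = +$27 billion.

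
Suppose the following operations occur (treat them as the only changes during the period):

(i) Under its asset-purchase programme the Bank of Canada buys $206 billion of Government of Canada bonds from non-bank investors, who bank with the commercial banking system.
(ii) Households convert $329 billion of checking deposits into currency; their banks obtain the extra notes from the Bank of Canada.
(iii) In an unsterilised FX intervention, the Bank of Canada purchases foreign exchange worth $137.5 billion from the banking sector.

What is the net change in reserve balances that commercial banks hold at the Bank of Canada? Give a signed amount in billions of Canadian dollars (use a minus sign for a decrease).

+$14.5 billion

Bank of Canada balance sheet:
  Assets:      Securities +$206B, Foreign assets +$137.5B
  Liabilities: Bank reserves +$14.5B, Currency in circulation +$329B
Commercial banking system:
  Assets:      Reserves at CB +$14.5B, Foreign assets −$137.5B
  Liabilities: Checkable deposits −$123B
So the change in reserve balances that commercial banks hold at the Bank of Canada is +$14.5 billion.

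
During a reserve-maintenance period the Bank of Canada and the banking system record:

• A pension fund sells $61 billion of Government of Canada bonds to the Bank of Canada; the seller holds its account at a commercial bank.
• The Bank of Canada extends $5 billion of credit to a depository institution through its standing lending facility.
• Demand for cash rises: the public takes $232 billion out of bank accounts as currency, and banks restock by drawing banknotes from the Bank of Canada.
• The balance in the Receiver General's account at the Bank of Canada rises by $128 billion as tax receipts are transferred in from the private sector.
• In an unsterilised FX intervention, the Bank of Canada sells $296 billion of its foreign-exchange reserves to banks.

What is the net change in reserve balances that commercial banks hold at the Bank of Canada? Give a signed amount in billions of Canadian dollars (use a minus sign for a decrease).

-$590 billion

Bank of Canada balance sheet:
  Assets:      Securities +$61B, Loans to banks +$5B, Foreign assets −$296B
  Liabilities: Bank reserves −$590B, Currency in circulation +$232B, Government deposits +$128B
Commercial banking system:
  Assets:      Reserves at CB −$590B, Foreign assets +$296B
  Liabilities: Checkable deposits −$299B, Borrowings from CB +$5B
So the change in reserve balances that commercial banks hold at the Bank of Canada is -$590 billion.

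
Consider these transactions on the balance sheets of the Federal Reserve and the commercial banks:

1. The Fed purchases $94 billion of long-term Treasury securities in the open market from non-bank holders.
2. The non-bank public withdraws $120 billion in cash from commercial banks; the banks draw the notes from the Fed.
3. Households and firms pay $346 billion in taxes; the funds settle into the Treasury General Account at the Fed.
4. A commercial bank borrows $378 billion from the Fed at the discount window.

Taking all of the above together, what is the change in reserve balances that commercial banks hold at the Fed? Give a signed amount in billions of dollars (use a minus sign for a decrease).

Asset purchase (from non-banks) $94 billion: the Fed pays by crediting reserve accounts → +$94B.
Currency withdrawal $120 billion: banks swap reserves for currency → −$120B.
Government account inflow $346 billion: funds move from bank reserves into the government account → −$346B.
Discount-window loan $378 billion: the loan is credited to the bank's reserve account → +$378B.
Net: 94 − 120 − 346 + 378 = +$6 billion.

+$6 billion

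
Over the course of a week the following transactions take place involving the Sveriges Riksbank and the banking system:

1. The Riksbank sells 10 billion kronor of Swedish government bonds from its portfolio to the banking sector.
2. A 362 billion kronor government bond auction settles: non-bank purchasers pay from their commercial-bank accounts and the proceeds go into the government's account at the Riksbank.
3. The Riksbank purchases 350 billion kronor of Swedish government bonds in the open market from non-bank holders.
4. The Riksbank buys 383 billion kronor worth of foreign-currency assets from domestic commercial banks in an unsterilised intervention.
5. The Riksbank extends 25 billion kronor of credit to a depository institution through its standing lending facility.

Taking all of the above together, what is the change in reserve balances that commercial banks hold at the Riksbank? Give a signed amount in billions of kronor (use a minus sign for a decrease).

OMO sale (to banks) 10 billion kronor: the buying banks pay out of their reserve balances → −10B.
Government account inflow 362 billion kronor: funds move from bank reserves into the government account → −362B.
Asset purchase (from non-banks) 350 billion kronor: the Riksbank pays by crediting reserve accounts → +350B.
FX purchase 383 billion kronor: the Riksbank pays by crediting reserve accounts → +383B.
Discount-window loan 25 billion kronor: the loan is credited to the bank's reserve account → +25B.
Net: −10 − 362 + 350 + 383 + 25 = +386 billion.

+386 billion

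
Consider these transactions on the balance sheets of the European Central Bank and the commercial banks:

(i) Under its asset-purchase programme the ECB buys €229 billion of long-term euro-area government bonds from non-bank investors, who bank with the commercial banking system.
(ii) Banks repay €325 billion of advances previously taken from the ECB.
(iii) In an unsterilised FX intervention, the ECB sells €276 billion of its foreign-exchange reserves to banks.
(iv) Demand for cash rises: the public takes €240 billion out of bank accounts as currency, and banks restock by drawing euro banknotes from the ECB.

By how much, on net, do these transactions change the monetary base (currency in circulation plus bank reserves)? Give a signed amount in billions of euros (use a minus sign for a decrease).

-€372 billion

Asset purchase (from non-banks) €229 billion: ECB balance sheet expands → +€229B.
Discount-window repayment €325 billion: ECB balance sheet contracts → −€325B.
FX sale €276 billion: ECB balance sheet contracts → −€276B.
Currency withdrawal €240 billion: just a shift between currency and reserves — both are base money → 0.
Net: 229 − 325 − 276 + 0 = -€372 billion.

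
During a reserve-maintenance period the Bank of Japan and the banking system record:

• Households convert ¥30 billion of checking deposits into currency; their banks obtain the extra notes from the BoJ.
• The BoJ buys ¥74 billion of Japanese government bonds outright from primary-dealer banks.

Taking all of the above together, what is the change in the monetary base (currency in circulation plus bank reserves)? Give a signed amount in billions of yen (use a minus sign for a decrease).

BoJ balance sheet:
  Assets:      Securities +¥74B
  Liabilities: Bank reserves +¥44B, Currency in circulation +¥30B
Commercial banking system:
  Assets:      Reserves at CB +¥44B, Securities −¥74B
  Liabilities: Checkable deposits −¥30B
Monetary base = currency + reserves: +¥30B + (+¥44B) = +¥74 billion.

+¥74 billion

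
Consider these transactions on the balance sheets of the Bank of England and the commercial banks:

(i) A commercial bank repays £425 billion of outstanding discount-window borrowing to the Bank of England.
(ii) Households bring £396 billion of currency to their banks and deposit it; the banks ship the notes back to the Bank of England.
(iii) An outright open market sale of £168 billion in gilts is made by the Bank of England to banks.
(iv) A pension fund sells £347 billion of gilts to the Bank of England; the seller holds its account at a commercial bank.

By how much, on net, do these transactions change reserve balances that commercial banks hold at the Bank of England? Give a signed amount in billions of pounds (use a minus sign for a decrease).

Discount-window repayment £425 billion: repayment is debited from reserves → −£425B.
Currency deposit £396 billion: returned notes are swapped for reserve credit → +£396B.
OMO sale (to banks) £168 billion: the buying banks pay out of their reserve balances → −£168B.
Asset purchase (from non-banks) £347 billion: the Bank of England pays by crediting reserve accounts → +£347B.
Net: −425 + 396 − 168 + 347 = +£150 billion.

+£150 billion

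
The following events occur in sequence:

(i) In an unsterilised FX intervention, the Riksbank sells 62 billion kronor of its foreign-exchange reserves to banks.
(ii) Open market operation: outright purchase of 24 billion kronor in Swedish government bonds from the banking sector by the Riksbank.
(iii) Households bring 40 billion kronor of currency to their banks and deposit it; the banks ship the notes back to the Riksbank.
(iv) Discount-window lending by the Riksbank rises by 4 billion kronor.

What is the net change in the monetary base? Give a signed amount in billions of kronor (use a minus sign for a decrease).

Riksbank balance sheet:
  Assets:      Securities +24B, Loans to banks +4B, Foreign assets −62B
  Liabilities: Bank reserves +6B, Currency in circulation −40B
Commercial banking system:
  Assets:      Reserves at CB +6B, Securities −24B, Foreign assets +62B
  Liabilities: Checkable deposits +40B, Borrowings from CB +4B
Monetary base = currency + reserves: −40B + (+6B) = -34 billion.

-34 billion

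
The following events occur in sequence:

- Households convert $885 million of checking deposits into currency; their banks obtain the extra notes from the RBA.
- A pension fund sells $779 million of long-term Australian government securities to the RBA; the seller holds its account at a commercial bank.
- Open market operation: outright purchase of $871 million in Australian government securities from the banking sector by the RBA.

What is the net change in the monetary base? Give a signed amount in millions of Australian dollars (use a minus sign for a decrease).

Currency withdrawal $885 million: just a shift between currency and reserves — both are base money → 0.
Asset purchase (from non-banks) $779 million: RBA balance sheet expands → +$779M.
OMO purchase (from banks) $871 million: RBA balance sheet expands → +$871M.
Net: 0 + 779 + 871 = +$1650 million.

+$1650 million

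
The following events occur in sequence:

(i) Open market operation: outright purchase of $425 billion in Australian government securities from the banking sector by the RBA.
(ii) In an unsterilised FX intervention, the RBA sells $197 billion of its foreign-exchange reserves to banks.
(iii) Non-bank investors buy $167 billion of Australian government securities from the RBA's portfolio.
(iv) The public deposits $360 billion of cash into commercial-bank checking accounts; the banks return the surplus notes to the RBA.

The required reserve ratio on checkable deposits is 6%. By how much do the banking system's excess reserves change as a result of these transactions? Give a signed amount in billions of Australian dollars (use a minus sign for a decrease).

+$409.42 billion

OMO purchase (from banks) $425 billion: reserves +$425B, deposits 0.
FX sale $197 billion: reserves −$197B, deposits 0.
Asset sale (to non-banks) $167 billion: reserves −$167B, deposits −$167B.
Currency deposit $360 billion: reserves +$360B, deposits +$360B.
Totals: Δreserves = +$421B, Δdeposits = +$193B.
Δrequired reserves = 6% × +$193B = +$11.58B.
Δexcess reserves = Δreserves − Δrequired = +$421B − (+$11.58B) = +$409.42 billion.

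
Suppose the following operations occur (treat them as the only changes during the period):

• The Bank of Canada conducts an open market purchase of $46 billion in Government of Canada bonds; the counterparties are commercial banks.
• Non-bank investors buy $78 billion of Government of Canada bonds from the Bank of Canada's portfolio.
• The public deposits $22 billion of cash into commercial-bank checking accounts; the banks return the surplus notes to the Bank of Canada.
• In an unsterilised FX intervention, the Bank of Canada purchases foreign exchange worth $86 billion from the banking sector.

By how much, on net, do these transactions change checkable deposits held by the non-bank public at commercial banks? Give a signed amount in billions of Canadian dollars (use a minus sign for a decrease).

-$56 billion

OMO purchase (from banks) $46 billion: the counterparty is a bank, so public deposits are unchanged → 0.
Asset sale (to non-banks) $78 billion: non-bank counterparties' bank balances fall → −$78B.
Currency deposit $22 billion: non-bank counterparties' bank balances rise → +$22B.
FX purchase $86 billion: the counterparty is a bank, so public deposits are unchanged → 0.
Net: 0 − 78 + 22 + 0 = -$56 billion.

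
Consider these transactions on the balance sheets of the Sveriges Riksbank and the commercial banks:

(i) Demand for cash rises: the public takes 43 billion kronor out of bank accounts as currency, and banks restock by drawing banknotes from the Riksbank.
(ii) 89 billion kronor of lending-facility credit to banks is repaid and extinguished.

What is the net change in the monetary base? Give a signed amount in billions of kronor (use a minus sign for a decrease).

Currency withdrawal 43 billion kronor: just a shift between currency and reserves — both are base money → 0.
Discount-window repayment 89 billion kronor: Riksbank balance sheet contracts → −89B.
Net: 0 − 89 = -89 billion.

-89 billion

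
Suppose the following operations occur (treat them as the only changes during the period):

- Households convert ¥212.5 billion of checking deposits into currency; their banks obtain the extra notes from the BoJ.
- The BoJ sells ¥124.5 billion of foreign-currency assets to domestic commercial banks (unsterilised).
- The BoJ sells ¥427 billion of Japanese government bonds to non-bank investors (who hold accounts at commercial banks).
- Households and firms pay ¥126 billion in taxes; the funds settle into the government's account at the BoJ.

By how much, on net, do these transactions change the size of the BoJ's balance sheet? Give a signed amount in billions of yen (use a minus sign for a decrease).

Currency withdrawal ¥212.5 billion: only the composition of liabilities changes → 0.
FX sale ¥124.5 billion: a BoJ asset is shed → −¥124.5B.
Asset sale (to non-banks) ¥427 billion: a BoJ asset is shed → −¥427B.
Government account inflow ¥126 billion: only the composition of liabilities changes → 0.
Net: 0 − 124.5 − 427 + 0 = -¥551.5 billion.

-¥551.5 billion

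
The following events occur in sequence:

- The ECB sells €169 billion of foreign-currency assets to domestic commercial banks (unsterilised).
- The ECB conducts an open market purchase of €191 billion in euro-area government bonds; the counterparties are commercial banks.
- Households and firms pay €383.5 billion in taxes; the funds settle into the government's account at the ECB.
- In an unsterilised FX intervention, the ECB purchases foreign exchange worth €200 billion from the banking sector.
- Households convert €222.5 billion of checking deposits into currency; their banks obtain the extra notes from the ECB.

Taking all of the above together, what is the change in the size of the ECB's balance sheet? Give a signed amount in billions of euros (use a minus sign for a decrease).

+€222 billion

FX sale €169 billion: an ECB asset is shed → −€169B.
OMO purchase (from banks) €191 billion: an ECB asset is acquired → +€191B.
Government account inflow €383.5 billion: only the composition of liabilities changes → 0.
FX purchase €200 billion: an ECB asset is acquired → +€200B.
Currency withdrawal €222.5 billion: only the composition of liabilities changes → 0.
Net: −169 + 191 + 0 + 200 + 0 = +€222 billion.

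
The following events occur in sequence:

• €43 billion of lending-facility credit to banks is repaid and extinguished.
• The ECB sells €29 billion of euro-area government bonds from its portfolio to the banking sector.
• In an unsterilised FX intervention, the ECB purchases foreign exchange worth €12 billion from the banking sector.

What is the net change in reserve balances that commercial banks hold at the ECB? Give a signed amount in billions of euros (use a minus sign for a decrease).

-€60 billion

ECB balance sheet:
  Assets:      Securities −€29B, Loans to banks −€43B, Foreign assets +€12B
  Liabilities: Bank reserves −€60B
So the change in reserve balances that commercial banks hold at the ECB is -€60 billion.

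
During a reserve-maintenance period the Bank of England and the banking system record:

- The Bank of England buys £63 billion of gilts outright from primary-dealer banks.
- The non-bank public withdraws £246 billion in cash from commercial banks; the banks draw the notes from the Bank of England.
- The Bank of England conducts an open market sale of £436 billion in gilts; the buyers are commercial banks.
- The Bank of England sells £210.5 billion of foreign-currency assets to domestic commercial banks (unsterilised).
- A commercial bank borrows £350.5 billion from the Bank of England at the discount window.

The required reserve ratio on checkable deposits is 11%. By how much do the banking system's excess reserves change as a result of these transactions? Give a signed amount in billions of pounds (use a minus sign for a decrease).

OMO purchase (from banks) £63 billion: reserves +£63B, deposits 0.
Currency withdrawal £246 billion: reserves −£246B, deposits −£246B.
OMO sale (to banks) £436 billion: reserves −£436B, deposits 0.
FX sale £210.5 billion: reserves −£210.5B, deposits 0.
Discount-window loan £350.5 billion: reserves +£350.5B, deposits 0.
Totals: Δreserves = −£479B, Δdeposits = −£246B.
Δrequired reserves = 11% × −£246B = −£27.06B.
Δexcess reserves = Δreserves − Δrequired = −£479B − (−£27.06B) = -£451.94 billion.

-£451.94 billion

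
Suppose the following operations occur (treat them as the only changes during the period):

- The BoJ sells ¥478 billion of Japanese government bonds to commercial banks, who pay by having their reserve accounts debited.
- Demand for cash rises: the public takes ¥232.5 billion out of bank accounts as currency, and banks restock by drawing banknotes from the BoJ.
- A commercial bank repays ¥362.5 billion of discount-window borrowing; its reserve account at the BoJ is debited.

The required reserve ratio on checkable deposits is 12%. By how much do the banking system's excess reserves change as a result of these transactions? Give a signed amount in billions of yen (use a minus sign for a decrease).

OMO sale (to banks) ¥478 billion: reserves −¥478B, deposits 0.
Currency withdrawal ¥232.5 billion: reserves −¥232.5B, deposits −¥232.5B.
Discount-window repayment ¥362.5 billion: reserves −¥362.5B, deposits 0.
Totals: Δreserves = −¥1073B, Δdeposits = −¥232.5B.
Δrequired reserves = 12% × −¥232.5B = −¥27.9B.
Δexcess reserves = Δreserves − Δrequired = −¥1073B − (−¥27.9B) = -¥1045.1 billion.

-¥1045.1 billion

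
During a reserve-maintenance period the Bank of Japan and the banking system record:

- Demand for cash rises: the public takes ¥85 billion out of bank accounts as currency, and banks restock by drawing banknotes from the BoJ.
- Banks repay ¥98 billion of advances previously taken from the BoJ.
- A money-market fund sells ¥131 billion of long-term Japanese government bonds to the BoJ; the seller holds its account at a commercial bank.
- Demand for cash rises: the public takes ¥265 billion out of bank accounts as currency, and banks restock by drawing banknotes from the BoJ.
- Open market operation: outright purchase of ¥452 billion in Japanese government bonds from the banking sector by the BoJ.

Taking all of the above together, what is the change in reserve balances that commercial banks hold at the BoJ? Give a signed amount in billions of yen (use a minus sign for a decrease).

BoJ balance sheet:
  Assets:      Securities +¥583B, Loans to banks −¥98B
  Liabilities: Bank reserves +¥135B, Currency in circulation +¥350B
So the change in reserve balances that commercial banks hold at the BoJ is +¥135 billion.

+¥135 billion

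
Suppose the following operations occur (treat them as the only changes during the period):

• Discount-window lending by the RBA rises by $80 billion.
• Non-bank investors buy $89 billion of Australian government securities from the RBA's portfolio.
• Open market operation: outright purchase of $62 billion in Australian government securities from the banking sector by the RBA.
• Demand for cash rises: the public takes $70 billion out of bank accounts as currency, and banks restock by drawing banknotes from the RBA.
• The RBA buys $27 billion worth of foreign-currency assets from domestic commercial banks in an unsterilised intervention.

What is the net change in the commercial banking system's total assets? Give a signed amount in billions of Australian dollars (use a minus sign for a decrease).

RBA balance sheet:
  Assets:      Securities −$27B, Loans to banks +$80B, Foreign assets +$27B
  Liabilities: Bank reserves +$10B, Currency in circulation +$70B
Commercial banking system:
  Assets:      Reserves at CB +$10B, Securities −$62B, Foreign assets −$27B
  Liabilities: Checkable deposits −$159B, Borrowings from CB +$80B
Change in total bank assets = -$79 billion.

-$79 billion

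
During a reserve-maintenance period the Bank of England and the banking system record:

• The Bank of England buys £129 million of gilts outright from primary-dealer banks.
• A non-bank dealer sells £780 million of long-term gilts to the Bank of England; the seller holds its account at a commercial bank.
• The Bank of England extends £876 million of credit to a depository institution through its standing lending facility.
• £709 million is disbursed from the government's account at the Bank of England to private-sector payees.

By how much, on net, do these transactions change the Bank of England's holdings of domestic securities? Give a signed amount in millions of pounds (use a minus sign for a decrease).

+£909 million

OMO purchase (from banks) £129 million: securities added to the Bank of England's portfolio → +£129M.
Asset purchase (from non-banks) £780 million: securities added to the Bank of England's portfolio → +£780M.
Discount-window loan £876 million: the Bank of England's securities portfolio is untouched → 0.
Government spending £709 million: the Bank of England's securities portfolio is untouched → 0.
Net: 129 + 780 + 0 + 0 = +£909 million.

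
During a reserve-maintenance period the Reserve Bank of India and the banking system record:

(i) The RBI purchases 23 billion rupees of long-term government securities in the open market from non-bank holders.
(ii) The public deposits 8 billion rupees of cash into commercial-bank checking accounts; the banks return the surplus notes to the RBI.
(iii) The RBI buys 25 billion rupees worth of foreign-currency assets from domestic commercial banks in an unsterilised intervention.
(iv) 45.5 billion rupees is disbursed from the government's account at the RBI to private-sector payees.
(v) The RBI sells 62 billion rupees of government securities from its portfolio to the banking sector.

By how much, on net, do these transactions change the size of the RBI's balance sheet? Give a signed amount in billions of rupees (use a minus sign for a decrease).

-14 billion

Asset purchase (from non-banks) 23 billion rupees: an RBI asset is acquired → +23B.
Currency deposit 8 billion rupees: only the composition of liabilities changes → 0.
FX purchase 25 billion rupees: an RBI asset is acquired → +25B.
Government spending 45.5 billion rupees: only the composition of liabilities changes → 0.
OMO sale (to banks) 62 billion rupees: an RBI asset is shed → −62B.
Net: 23 + 0 + 25 + 0 − 62 = -14 billion.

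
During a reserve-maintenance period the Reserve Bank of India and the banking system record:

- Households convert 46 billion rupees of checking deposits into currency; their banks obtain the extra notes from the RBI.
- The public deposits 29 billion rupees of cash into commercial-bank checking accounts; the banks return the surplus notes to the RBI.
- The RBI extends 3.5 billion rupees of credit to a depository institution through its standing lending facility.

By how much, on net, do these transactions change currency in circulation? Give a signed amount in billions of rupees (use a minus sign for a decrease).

+17 billion

RBI balance sheet:
  Assets:      Loans to banks +3.5B
  Liabilities: Bank reserves −13.5B, Currency in circulation +17B
Commercial banking system:
  Assets:      Reserves at CB −13.5B
  Liabilities: Checkable deposits −17B, Borrowings from CB +3.5B
So the change in currency in circulation is +17 billion.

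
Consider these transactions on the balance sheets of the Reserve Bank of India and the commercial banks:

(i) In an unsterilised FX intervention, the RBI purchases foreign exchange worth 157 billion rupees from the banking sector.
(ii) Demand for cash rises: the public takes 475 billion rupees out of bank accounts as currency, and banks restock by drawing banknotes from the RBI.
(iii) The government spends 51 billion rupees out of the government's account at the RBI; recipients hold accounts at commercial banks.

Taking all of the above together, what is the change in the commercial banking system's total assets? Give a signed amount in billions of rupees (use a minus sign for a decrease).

RBI balance sheet:
  Assets:      Foreign assets +157B
  Liabilities: Bank reserves −267B, Currency in circulation +475B, Government deposits −51B
Commercial banking system:
  Assets:      Reserves at CB −267B, Foreign assets −157B
  Liabilities: Checkable deposits −424B
Change in total bank assets = -424 billion.

-424 billion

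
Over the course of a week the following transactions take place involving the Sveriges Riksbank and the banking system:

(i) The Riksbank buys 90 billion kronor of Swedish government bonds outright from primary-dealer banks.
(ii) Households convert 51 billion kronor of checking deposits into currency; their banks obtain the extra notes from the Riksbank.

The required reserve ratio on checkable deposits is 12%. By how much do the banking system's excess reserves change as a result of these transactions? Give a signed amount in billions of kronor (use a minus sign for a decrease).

OMO purchase (from banks) 90 billion kronor: reserves +90B, deposits 0.
Currency withdrawal 51 billion kronor: reserves −51B, deposits −51B.
Totals: Δreserves = +39B, Δdeposits = −51B.
Δrequired reserves = 12% × −51B = −6.12B.
Δexcess reserves = Δreserves − Δrequired = +39B − (−6.12B) = +45.12 billion.

+45.12 billion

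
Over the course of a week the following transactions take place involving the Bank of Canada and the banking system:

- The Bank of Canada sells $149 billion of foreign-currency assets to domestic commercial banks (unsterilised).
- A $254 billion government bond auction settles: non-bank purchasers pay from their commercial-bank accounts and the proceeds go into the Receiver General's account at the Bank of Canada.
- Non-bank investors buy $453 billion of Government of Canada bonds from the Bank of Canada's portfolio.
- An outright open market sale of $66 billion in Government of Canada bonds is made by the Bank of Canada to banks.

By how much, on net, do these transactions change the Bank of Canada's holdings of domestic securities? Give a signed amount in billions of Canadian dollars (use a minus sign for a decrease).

Bank of Canada balance sheet:
  Assets:      Securities −$519B, Foreign assets −$149B
  Liabilities: Bank reserves −$922B, Government deposits +$254B
So the change in the Bank of Canada's holdings of domestic securities is -$519 billion.

-$519 billion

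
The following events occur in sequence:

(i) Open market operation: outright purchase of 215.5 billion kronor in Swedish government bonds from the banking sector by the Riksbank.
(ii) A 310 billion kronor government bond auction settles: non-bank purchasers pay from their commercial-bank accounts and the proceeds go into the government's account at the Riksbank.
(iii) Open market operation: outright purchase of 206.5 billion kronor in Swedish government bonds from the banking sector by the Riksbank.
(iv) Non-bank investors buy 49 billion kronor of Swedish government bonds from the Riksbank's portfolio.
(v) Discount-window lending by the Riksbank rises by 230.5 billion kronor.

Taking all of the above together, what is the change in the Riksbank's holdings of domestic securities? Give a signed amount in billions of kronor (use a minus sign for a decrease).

+373 billion

OMO purchase (from banks) 215.5 billion kronor: securities added to the Riksbank's portfolio → +215.5B.
Government account inflow 310 billion kronor: the Riksbank's securities portfolio is untouched → 0.
OMO purchase (from banks) 206.5 billion kronor: securities added to the Riksbank's portfolio → +206.5B.
Asset sale (to non-banks) 49 billion kronor: securities removed from the Riksbank's portfolio → −49B.
Discount-window loan 230.5 billion kronor: the Riksbank's securities portfolio is untouched → 0.
Net: 215.5 + 0 + 206.5 − 49 + 0 = +373 billion.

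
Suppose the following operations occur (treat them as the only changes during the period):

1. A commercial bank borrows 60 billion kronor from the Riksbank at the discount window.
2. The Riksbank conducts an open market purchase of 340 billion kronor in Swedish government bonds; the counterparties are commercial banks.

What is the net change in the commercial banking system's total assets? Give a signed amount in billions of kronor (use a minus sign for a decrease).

Riksbank balance sheet:
  Assets:      Securities +340B, Loans to banks +60B
  Liabilities: Bank reserves +400B
Commercial banking system:
  Assets:      Reserves at CB +400B, Securities −340B
  Liabilities: Borrowings from CB +60B
Change in total bank assets = +60 billion.

+60 billion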